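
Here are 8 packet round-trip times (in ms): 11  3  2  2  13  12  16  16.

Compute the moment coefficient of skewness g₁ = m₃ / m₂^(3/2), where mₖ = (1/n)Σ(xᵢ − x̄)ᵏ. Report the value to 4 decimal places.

x̄ = (11 + 3 + 2 + 2 + 13 + 12 + 16 + 16) / 8 = 9.3750
deviations (xᵢ − x̄): 1.6250, -6.3750, -7.3750, -7.3750, 3.6250, 2.6250, 6.6250, 6.6250
Σ(xᵢ − x̄)² = 259.8750 ⇒ m₂ = 259.8750/8 = 32.48438
Σ(xᵢ − x̄)³ = -409.7813 ⇒ m₃ = -409.7813/8 = -51.22266
m₂^(3/2) = 32.48438^(1.5) = 185.14491
g₁ = m₃ / m₂^(3/2) = -51.22266 / 185.14491 ≈ -0.2767

-0.2767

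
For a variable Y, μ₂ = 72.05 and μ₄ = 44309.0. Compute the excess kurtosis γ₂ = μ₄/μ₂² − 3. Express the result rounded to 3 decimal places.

μ₂² = 72.05² = 5191.20250
μ₄/μ₂² = 44309.0 / 5191.20250 = 8.53540
γ₂ = 8.53540 − 3 ≈ 5.535

5.535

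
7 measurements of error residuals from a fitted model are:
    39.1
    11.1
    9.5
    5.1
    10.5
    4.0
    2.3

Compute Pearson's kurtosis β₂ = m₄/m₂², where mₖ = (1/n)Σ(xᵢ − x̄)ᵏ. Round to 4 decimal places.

x̄ = 11.6571
Σ(xᵢ − x̄)² = 948.5971 ⇒ m₂ = 135.51388
Σ(xᵢ − x̄)⁴ = 580151.2624 ⇒ m₄ = 82878.75177
m₂² = 18364.01101
β₂ = m₄/m₂² = 82878.75177 / 18364.01101 ≈ 4.5131

4.5131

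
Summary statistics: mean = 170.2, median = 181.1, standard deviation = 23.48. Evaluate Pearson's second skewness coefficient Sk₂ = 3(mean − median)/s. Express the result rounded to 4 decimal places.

-1.3927

Sk₂ = 3(170.2 − 181.1) / 23.48 = 3 × -10.9000 / 23.48
    = -32.7000 / 23.48 ≈ -1.3927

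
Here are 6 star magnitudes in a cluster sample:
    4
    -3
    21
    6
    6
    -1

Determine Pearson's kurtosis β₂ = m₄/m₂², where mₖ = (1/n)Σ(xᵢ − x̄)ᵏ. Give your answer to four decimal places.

x̄ = 5.5000
Σ(xᵢ − x̄)² = 357.5000 ⇒ m₂ = 59.58333
Σ(xᵢ − x̄)⁴ = 64730.3750 ⇒ m₄ = 10788.39583
m₂² = 3550.17361
β₂ = m₄/m₂² = 10788.39583 / 3550.17361 ≈ 3.0388

3.0388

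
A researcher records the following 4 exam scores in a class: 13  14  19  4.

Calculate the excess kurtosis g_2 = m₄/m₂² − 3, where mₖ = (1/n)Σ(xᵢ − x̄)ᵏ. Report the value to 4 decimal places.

-0.9516

x̄ = 12.5000
Σ(xᵢ − x̄)² = 117.0000 ⇒ m₂ = 29.25000
Σ(xᵢ − x̄)⁴ = 7010.2500 ⇒ m₄ = 1752.56250
m₂² = 855.56250
g_2 = m₄/m₂² − 3 = 2.04843 − 3 ≈ -0.9516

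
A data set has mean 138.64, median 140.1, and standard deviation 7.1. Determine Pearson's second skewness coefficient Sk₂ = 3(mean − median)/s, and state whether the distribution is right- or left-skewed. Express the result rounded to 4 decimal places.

Sk₂ = 3(138.64 − 140.1) / 7.1 = 3 × -1.4600 / 7.1
    = -4.3800 / 7.1 ≈ -0.6169
Sk₂ < 0 ⇒ mean < median ⇒ left-skewed (negative skew).

-0.6169, left-skewed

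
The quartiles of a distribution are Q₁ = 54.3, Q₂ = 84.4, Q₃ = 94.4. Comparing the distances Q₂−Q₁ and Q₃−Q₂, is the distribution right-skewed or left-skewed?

Q₂ − Q₁ = 30.1;  Q₃ − Q₂ = 10.0
Q₂ − Q₁ > Q₃ − Q₂ ⇒ the lower half is more spread out ⇒ left-skewed.

left-skewed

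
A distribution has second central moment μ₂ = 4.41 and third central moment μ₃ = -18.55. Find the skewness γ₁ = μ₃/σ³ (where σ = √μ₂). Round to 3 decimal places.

-2.003

σ = √μ₂ = √4.41 = 2.10000
σ³ = μ₂^(3/2) = 9.26100
γ₁ = μ₃/σ³ = -18.55 / 9.26100 ≈ -2.003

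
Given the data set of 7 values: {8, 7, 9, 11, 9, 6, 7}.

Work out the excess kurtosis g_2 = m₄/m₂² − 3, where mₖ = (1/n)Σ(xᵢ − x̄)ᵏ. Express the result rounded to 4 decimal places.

-0.7284

x̄ = 8.1429
Σ(xᵢ − x̄)² = 16.8571 ⇒ m₂ = 2.40816
Σ(xᵢ − x̄)⁴ = 92.2157 ⇒ m₄ = 13.17368
m₂² = 5.79925
g_2 = m₄/m₂² − 3 = 2.27162 − 3 ≈ -0.7284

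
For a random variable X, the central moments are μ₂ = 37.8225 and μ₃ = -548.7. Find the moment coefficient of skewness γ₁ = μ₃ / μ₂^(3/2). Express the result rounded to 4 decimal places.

-2.3589

σ = √μ₂ = √37.8225 = 6.15000
σ³ = μ₂^(3/2) = 232.60838
γ₁ = μ₃/σ³ = -548.7 / 232.60838 ≈ -2.3589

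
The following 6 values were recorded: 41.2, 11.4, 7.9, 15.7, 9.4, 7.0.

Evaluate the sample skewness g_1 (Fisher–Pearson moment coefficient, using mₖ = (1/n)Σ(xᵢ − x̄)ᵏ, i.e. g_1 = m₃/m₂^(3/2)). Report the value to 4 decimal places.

x̄ = (41.2 + 11.4 + 7.9 + 15.7 + 9.4 + 7.0) / 6 = 15.4333
deviations (xᵢ − x̄): 25.7667, -4.0333, -7.5333, 0.2667, -6.0333, -8.4333
Σ(xᵢ − x̄)² = 844.5333 ⇒ m₂ = 844.5333/6 = 140.75556
Σ(xᵢ − x̄)³ = 15794.5064 ⇒ m₃ = 15794.5064/6 = 2632.41774
m₂^(3/2) = 140.75556^(1.5) = 1669.93020
g_1 = m₃ / m₂^(3/2) = 2632.41774 / 1669.93020 ≈ 1.5764

1.5764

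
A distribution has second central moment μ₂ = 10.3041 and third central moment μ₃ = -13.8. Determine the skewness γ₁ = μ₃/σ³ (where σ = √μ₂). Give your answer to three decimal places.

σ = √μ₂ = √10.3041 = 3.21000
σ³ = μ₂^(3/2) = 33.07616
γ₁ = μ₃/σ³ = -13.8 / 33.07616 ≈ -0.417

-0.417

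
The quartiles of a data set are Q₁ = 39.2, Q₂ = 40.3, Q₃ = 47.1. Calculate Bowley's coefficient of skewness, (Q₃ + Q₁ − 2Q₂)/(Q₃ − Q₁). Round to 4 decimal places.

0.7215

numerator: Q₃ + Q₁ − 2Q₂ = 47.1 + 39.2 − 2×40.3 = 5.7000
denominator: Q₃ − Q₁ = 47.1 − 39.2 = 7.9000
Bowley skewness = 5.7000 / 7.9000 ≈ 0.7215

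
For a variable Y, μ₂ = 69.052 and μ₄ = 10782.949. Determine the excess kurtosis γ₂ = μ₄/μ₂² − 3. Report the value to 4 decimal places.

-0.7386

μ₂² = 69.052² = 4768.17870
μ₄/μ₂² = 10782.949 / 4768.17870 = 2.26144
γ₂ = 2.26144 − 3 ≈ -0.7386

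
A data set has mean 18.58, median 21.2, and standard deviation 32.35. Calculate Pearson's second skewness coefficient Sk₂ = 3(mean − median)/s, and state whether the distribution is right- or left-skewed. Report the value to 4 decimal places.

Sk₂ = 3(18.58 − 21.2) / 32.35 = 3 × -2.6200 / 32.35
    = -7.8600 / 32.35 ≈ -0.2430
Sk₂ < 0 ⇒ mean < median ⇒ left-skewed (negative skew).

-0.2430, left-skewed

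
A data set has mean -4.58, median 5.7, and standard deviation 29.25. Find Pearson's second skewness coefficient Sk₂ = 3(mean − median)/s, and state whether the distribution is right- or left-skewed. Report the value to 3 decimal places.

Sk₂ = 3(-4.58 − 5.7) / 29.25 = 3 × -10.2800 / 29.25
    = -30.8400 / 29.25 ≈ -1.054
Sk₂ < 0 ⇒ mean < median ⇒ left-skewed (negative skew).

-1.054, left-skewed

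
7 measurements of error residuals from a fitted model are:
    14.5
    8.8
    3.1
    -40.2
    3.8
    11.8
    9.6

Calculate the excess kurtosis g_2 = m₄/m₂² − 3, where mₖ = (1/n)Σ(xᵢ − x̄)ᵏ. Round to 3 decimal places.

x̄ = 1.6286
Σ(xᵢ − x̄)² = 2140.6143 ⇒ m₂ = 305.80204
Σ(xᵢ − x̄)⁴ = 3106064.0101 ⇒ m₄ = 443723.43002
m₂² = 93514.88817
g_2 = m₄/m₂² − 3 = 4.74495 − 3 ≈ 1.745

1.745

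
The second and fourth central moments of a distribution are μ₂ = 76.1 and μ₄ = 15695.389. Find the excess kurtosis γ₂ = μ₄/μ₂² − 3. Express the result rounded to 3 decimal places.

μ₂² = 76.1² = 5791.21000
μ₄/μ₂² = 15695.389 / 5791.21000 = 2.71021
γ₂ = 2.71021 − 3 ≈ -0.290

-0.290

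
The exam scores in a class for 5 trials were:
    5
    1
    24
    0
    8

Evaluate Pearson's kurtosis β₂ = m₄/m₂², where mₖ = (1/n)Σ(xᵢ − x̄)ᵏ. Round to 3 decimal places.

2.728

x̄ = 7.6000
Σ(xᵢ − x̄)² = 377.2000 ⇒ m₂ = 75.44000
Σ(xᵢ − x̄)⁴ = 77618.8960 ⇒ m₄ = 15523.77920
m₂² = 5691.19360
β₂ = m₄/m₂² = 15523.77920 / 5691.19360 ≈ 2.728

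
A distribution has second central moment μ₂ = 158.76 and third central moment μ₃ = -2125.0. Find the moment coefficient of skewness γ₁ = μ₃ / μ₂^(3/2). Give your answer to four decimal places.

-1.0623

σ = √μ₂ = √158.76 = 12.60000
σ³ = μ₂^(3/2) = 2000.37600
γ₁ = μ₃/σ³ = -2125.0 / 2000.37600 ≈ -1.0623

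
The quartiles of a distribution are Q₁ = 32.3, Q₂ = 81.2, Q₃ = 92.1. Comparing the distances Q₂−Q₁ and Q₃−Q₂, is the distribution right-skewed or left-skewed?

left-skewed

Q₂ − Q₁ = 48.9;  Q₃ − Q₂ = 10.9
Q₂ − Q₁ > Q₃ − Q₂ ⇒ the lower half is more spread out ⇒ left-skewed.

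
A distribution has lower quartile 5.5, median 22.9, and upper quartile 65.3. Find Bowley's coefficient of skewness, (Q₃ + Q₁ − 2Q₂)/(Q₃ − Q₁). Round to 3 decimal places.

numerator: Q₃ + Q₁ − 2Q₂ = 65.3 + 5.5 − 2×22.9 = 25.0000
denominator: Q₃ − Q₁ = 65.3 − 5.5 = 59.8000
Bowley skewness = 25.0000 / 59.8000 ≈ 0.418

0.418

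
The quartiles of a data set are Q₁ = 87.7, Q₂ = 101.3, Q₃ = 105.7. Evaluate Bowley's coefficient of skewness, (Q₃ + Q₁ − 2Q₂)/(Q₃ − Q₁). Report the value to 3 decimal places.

numerator: Q₃ + Q₁ − 2Q₂ = 105.7 + 87.7 − 2×101.3 = -9.2000
denominator: Q₃ − Q₁ = 105.7 − 87.7 = 18.0000
Bowley skewness = -9.2000 / 18.0000 ≈ -0.511

-0.511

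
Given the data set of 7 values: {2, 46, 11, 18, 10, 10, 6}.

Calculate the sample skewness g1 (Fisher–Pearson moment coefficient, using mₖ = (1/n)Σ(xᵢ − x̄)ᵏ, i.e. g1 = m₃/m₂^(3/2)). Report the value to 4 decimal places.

x̄ = (2 + 46 + 11 + 18 + 10 + 10 + 6) / 7 = 14.7143
deviations (xᵢ − x̄): -12.7143, 31.2857, -3.7143, 3.2857, -4.7143, -4.7143, -8.7143
Σ(xᵢ − x̄)² = 1285.4286 ⇒ m₂ = 1285.4286/7 = 183.63265
Σ(xᵢ − x̄)³ = 27679.9592 ⇒ m₃ = 27679.9592/7 = 3954.27988
m₂^(3/2) = 183.63265^(1.5) = 2488.42676
g1 = m₃ / m₂^(3/2) = 3954.27988 / 2488.42676 ≈ 1.5891

1.5891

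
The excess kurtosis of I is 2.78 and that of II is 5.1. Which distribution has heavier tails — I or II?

II

Higher excess kurtosis ⇒ heavier tails relative to the normal distribution.
2.78 vs 5.1: the larger is 5.1, so II has heavier tails.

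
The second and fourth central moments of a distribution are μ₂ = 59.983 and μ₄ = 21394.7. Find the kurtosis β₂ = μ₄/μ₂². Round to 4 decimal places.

5.9463

μ₂² = 59.983² = 3597.96029
μ₄/μ₂² = 21394.7 / 3597.96029 = 5.94634
β₂ ≈ 5.9463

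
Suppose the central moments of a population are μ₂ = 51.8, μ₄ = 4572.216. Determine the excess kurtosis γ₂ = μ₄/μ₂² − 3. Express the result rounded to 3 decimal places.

μ₂² = 51.8² = 2683.24000
μ₄/μ₂² = 4572.216 / 2683.24000 = 1.70399
γ₂ = 1.70399 − 3 ≈ -1.296

-1.296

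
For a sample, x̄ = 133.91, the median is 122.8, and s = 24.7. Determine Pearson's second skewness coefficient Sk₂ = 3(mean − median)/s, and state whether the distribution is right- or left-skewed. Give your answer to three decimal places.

1.349, right-skewed

Sk₂ = 3(133.91 − 122.8) / 24.7 = 3 × 11.1100 / 24.7
    = 33.3300 / 24.7 ≈ 1.349
Sk₂ > 0 ⇒ mean > median ⇒ right-skewed (positive skew).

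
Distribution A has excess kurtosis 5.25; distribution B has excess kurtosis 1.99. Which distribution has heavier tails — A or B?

Higher excess kurtosis ⇒ heavier tails relative to the normal distribution.
5.25 vs 1.99: the larger is 5.25, so A has heavier tails.

A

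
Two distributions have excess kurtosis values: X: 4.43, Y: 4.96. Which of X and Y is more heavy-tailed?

Y

Higher excess kurtosis ⇒ heavier tails relative to the normal distribution.
4.43 vs 4.96: the larger is 4.96, so Y has heavier tails.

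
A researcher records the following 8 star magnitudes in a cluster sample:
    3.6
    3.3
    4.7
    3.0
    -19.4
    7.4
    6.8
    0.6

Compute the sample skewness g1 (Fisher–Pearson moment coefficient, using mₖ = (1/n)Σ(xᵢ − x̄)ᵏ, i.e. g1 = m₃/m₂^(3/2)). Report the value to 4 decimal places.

-1.9871

x̄ = (3.6 + 3.3 + 4.7 + 3.0 - 19.4 + 7.4 + 6.8 + 0.6) / 8 = 1.2500
deviations (xᵢ − x̄): 2.3500, 2.0500, 3.4500, 1.7500, -20.6500, 6.1500, 5.5500, -0.6500
Σ(xᵢ − x̄)² = 520.1600 ⇒ m₂ = 520.1600/8 = 65.02000
Σ(xᵢ − x̄)³ = -8334.3210 ⇒ m₃ = -8334.3210/8 = -1041.79012
m₂^(3/2) = 65.02000^(1.5) = 524.28864
g1 = m₃ / m₂^(3/2) = -1041.79012 / 524.28864 ≈ -1.9871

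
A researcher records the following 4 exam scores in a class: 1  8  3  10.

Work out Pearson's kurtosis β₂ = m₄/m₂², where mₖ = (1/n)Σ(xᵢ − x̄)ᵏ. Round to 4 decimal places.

1.2791

x̄ = 5.5000
Σ(xᵢ − x̄)² = 53.0000 ⇒ m₂ = 13.25000
Σ(xᵢ − x̄)⁴ = 898.2500 ⇒ m₄ = 224.56250
m₂² = 175.56250
β₂ = m₄/m₂² = 224.56250 / 175.56250 ≈ 1.2791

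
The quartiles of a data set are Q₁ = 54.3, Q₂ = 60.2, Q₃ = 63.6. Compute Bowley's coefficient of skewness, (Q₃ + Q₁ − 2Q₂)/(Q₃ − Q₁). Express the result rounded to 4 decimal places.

numerator: Q₃ + Q₁ − 2Q₂ = 63.6 + 54.3 − 2×60.2 = -2.5000
denominator: Q₃ − Q₁ = 63.6 − 54.3 = 9.3000
Bowley skewness = -2.5000 / 9.3000 ≈ -0.2688

-0.2688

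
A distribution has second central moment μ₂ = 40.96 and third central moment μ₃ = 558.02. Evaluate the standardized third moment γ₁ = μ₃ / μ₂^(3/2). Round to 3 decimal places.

σ = √μ₂ = √40.96 = 6.40000
σ³ = μ₂^(3/2) = 262.14400
γ₁ = μ₃/σ³ = 558.02 / 262.14400 ≈ 2.129

2.129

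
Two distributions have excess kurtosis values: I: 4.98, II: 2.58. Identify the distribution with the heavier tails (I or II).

Higher excess kurtosis ⇒ heavier tails relative to the normal distribution.
4.98 vs 2.58: the larger is 4.98, so I has heavier tails.

I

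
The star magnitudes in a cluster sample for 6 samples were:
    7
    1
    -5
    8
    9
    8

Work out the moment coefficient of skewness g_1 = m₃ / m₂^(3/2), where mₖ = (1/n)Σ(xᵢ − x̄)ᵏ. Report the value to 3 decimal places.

-1.012

x̄ = (7 + 1 - 5 + 8 + 9 + 8) / 6 = 4.6667
deviations (xᵢ − x̄): 2.3333, -3.6667, -9.6667, 3.3333, 4.3333, 3.3333
Σ(xᵢ − x̄)² = 153.3333 ⇒ m₂ = 153.3333/6 = 25.55556
Σ(xᵢ − x̄)³ = -784.4444 ⇒ m₃ = -784.4444/6 = -130.74074
m₂^(3/2) = 25.55556^(1.5) = 129.18973
g_1 = m₃ / m₂^(3/2) = -130.74074 / 129.18973 ≈ -1.012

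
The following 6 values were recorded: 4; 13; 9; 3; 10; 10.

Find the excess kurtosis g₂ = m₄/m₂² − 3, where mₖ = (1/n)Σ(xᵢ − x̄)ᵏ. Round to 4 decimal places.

x̄ = 8.1667
Σ(xᵢ − x̄)² = 74.8333 ⇒ m₂ = 12.47222
Σ(xᵢ − x̄)⁴ = 1582.8194 ⇒ m₄ = 263.80324
m₂² = 155.55633
g₂ = m₄/m₂² − 3 = 1.69587 − 3 ≈ -1.3041

-1.3041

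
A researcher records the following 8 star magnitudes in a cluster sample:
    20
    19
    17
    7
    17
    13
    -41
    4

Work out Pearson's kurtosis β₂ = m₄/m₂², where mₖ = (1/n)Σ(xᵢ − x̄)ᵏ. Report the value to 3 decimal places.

x̄ = 7.0000
Σ(xᵢ − x̄)² = 2862.0000 ⇒ m₂ = 357.75000
Σ(xᵢ − x̄)⁴ = 5379090.0000 ⇒ m₄ = 672386.25000
m₂² = 127985.06250
β₂ = m₄/m₂² = 672386.25000 / 127985.06250 ≈ 5.254

5.254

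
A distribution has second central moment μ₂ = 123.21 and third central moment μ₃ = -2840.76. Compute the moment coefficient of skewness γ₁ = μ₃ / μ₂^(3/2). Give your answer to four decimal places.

-2.0771

σ = √μ₂ = √123.21 = 11.10000
σ³ = μ₂^(3/2) = 1367.63100
γ₁ = μ₃/σ³ = -2840.76 / 1367.63100 ≈ -2.0771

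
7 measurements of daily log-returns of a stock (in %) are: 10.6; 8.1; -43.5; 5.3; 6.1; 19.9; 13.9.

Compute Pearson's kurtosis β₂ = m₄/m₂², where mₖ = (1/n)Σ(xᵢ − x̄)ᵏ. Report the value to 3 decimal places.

x̄ = 2.9143
Σ(xᵢ − x̄)² = 2665.2886 ⇒ m₂ = 380.75551
Σ(xᵢ − x̄)⁴ = 4743101.3610 ⇒ m₄ = 677585.90872
m₂² = 144974.75855
β₂ = m₄/m₂² = 677585.90872 / 144974.75855 ≈ 4.674

4.674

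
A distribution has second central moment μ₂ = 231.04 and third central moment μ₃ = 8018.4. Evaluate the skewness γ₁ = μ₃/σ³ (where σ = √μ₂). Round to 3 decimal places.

2.283

σ = √μ₂ = √231.04 = 15.20000
σ³ = μ₂^(3/2) = 3511.80800
γ₁ = μ₃/σ³ = 8018.4 / 3511.80800 ≈ 2.283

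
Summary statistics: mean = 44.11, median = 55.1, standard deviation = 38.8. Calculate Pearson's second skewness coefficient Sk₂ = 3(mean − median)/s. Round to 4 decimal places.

Sk₂ = 3(44.11 − 55.1) / 38.8 = 3 × -10.9900 / 38.8
    = -32.9700 / 38.8 ≈ -0.8497

-0.8497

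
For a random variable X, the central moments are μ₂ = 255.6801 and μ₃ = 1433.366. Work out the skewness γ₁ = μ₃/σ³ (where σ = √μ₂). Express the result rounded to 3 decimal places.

0.351

σ = √μ₂ = √255.6801 = 15.99000
σ³ = μ₂^(3/2) = 4088.32480
γ₁ = μ₃/σ³ = 1433.366 / 4088.32480 ≈ 0.351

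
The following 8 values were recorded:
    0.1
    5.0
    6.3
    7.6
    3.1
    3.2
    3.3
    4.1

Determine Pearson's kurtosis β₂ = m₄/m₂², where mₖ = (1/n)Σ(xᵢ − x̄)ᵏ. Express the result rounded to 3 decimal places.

x̄ = 4.0875
Σ(xᵢ − x̄)² = 36.3487 ⇒ m₂ = 4.54359
Σ(xᵢ − x̄)⁴ = 431.6445 ⇒ m₄ = 53.95557
m₂² = 20.64424
β₂ = m₄/m₂² = 53.95557 / 20.64424 ≈ 2.614

2.614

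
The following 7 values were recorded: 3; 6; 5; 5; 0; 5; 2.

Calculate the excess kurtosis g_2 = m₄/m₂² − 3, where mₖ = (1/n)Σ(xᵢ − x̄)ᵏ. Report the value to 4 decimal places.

x̄ = 3.7143
Σ(xᵢ − x̄)² = 27.4286 ⇒ m₂ = 3.91837
Σ(xᵢ − x̄)⁴ = 234.7172 ⇒ m₄ = 33.53103
m₂² = 15.35360
g_2 = m₄/m₂² − 3 = 2.18392 − 3 ≈ -0.8161

-0.8161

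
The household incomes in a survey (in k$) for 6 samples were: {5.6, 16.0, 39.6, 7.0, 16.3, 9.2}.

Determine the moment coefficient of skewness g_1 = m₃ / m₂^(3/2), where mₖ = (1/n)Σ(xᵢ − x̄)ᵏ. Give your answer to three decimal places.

1.307

x̄ = (5.6 + 16.0 + 39.6 + 7.0 + 16.3 + 9.2) / 6 = 15.6167
deviations (xᵢ − x̄): -10.0167, 0.3833, 23.9833, -8.6167, 0.6833, -6.4167
Σ(xᵢ − x̄)² = 791.5683 ⇒ m₂ = 791.5683/6 = 131.92806
Σ(xᵢ − x̄)³ = 11886.6286 ⇒ m₃ = 11886.6286/6 = 1981.10476
m₂^(3/2) = 131.92806^(1.5) = 1515.32484
g_1 = m₃ / m₂^(3/2) = 1981.10476 / 1515.32484 ≈ 1.307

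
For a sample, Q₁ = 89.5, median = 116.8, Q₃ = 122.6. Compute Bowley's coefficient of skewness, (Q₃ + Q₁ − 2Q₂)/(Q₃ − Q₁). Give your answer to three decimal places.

numerator: Q₃ + Q₁ − 2Q₂ = 122.6 + 89.5 − 2×116.8 = -21.5000
denominator: Q₃ − Q₁ = 122.6 − 89.5 = 33.1000
Bowley skewness = -21.5000 / 33.1000 ≈ -0.650

-0.650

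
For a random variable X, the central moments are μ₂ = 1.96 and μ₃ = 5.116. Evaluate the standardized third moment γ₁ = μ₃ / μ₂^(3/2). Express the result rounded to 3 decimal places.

1.864

σ = √μ₂ = √1.96 = 1.40000
σ³ = μ₂^(3/2) = 2.74400
γ₁ = μ₃/σ³ = 5.116 / 2.74400 ≈ 1.864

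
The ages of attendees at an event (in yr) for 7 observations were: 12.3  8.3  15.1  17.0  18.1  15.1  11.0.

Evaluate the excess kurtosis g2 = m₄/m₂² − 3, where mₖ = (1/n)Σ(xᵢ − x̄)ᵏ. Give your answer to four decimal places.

x̄ = 13.8429
Σ(xᵢ − x̄)² = 72.4371 ⇒ m₂ = 10.34816
Σ(xᵢ − x̄)⁴ = 1447.7017 ⇒ m₄ = 206.81452
m₂² = 107.08448
g2 = m₄/m₂² − 3 = 1.93132 − 3 ≈ -1.0687

-1.0687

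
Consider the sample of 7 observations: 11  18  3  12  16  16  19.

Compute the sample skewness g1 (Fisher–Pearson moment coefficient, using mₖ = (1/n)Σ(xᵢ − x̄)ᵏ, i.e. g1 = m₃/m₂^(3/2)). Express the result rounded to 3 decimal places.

x̄ = (11 + 18 + 3 + 12 + 16 + 16 + 19) / 7 = 13.5714
deviations (xᵢ − x̄): -2.5714, 4.4286, -10.5714, -1.5714, 2.4286, 2.4286, 5.4286
Σ(xᵢ − x̄)² = 181.7143 ⇒ m₂ = 181.7143/7 = 25.95918
Σ(xᵢ − x̄)³ = -926.8163 ⇒ m₃ = -926.8163/7 = -132.40233
m₂^(3/2) = 25.95918^(1.5) = 132.26245
g1 = m₃ / m₂^(3/2) = -132.40233 / 132.26245 ≈ -1.001

-1.001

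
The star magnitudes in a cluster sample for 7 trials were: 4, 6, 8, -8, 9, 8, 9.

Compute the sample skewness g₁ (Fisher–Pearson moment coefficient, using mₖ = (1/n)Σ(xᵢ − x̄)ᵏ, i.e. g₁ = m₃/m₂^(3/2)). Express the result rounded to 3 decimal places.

x̄ = (4 + 6 + 8 - 8 + 9 + 8 + 9) / 7 = 5.1429
deviations (xᵢ − x̄): -1.1429, 0.8571, 2.8571, -13.1429, 3.8571, 2.8571, 3.8571
Σ(xᵢ − x̄)² = 220.8571 ⇒ m₂ = 220.8571/7 = 31.55102
Σ(xᵢ − x̄)³ = -2109.6735 ⇒ m₃ = -2109.6735/7 = -301.38192
m₂^(3/2) = 31.55102^(1.5) = 177.22301
g₁ = m₃ / m₂^(3/2) = -301.38192 / 177.22301 ≈ -1.701

-1.701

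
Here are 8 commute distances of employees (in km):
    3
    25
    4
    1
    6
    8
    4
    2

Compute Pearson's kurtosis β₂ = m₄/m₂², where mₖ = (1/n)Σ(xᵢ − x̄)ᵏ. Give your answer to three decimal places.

5.252

x̄ = 6.6250
Σ(xᵢ − x̄)² = 419.8750 ⇒ m₂ = 52.48438
Σ(xᵢ − x̄)⁴ = 115731.2441 ⇒ m₄ = 14466.40552
m₂² = 2754.60962
β₂ = m₄/m₂² = 14466.40552 / 2754.60962 ≈ 5.252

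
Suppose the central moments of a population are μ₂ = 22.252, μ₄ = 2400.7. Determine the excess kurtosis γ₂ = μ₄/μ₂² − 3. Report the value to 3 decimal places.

μ₂² = 22.252² = 495.15150
μ₄/μ₂² = 2400.7 / 495.15150 = 4.84842
γ₂ = 4.84842 − 3 ≈ 1.848

1.848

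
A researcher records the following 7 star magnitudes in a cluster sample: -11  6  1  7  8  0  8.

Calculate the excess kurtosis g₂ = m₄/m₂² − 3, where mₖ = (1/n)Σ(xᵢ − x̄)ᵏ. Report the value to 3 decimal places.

0.264

x̄ = 2.7143
Σ(xᵢ − x̄)² = 283.4286 ⇒ m₂ = 40.48980
Σ(xᵢ − x̄)⁴ = 37452.6764 ⇒ m₄ = 5350.38234
m₂² = 1639.42357
g₂ = m₄/m₂² − 3 = 3.26358 − 3 ≈ 0.264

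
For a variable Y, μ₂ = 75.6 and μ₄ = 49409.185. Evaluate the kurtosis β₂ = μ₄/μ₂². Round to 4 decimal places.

8.6450

μ₂² = 75.6² = 5715.36000
μ₄/μ₂² = 49409.185 / 5715.36000 = 8.64498
β₂ ≈ 8.6450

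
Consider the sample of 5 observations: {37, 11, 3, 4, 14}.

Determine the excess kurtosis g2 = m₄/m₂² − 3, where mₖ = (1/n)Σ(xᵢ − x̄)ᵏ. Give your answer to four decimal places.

-0.2855

x̄ = 13.8000
Σ(xᵢ − x̄)² = 758.8000 ⇒ m₂ = 151.76000
Σ(xᵢ − x̄)⁴ = 312592.3360 ⇒ m₄ = 62518.46720
m₂² = 23031.09760
g2 = m₄/m₂² − 3 = 2.71452 − 3 ≈ -0.2855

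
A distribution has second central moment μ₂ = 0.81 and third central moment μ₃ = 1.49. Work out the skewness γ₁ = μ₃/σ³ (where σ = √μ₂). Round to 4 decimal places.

σ = √μ₂ = √0.81 = 0.90000
σ³ = μ₂^(3/2) = 0.72900
γ₁ = μ₃/σ³ = 1.49 / 0.72900 ≈ 2.0439

2.0439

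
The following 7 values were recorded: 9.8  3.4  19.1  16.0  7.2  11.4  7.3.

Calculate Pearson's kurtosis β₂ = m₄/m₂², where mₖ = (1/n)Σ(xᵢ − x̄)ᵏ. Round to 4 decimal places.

x̄ = 10.6000
Σ(xᵢ − x̄)² = 176.9800 ⇒ m₂ = 25.28286
Σ(xᵢ − x̄)⁴ = 9010.7986 ⇒ m₄ = 1287.25694
m₂² = 639.22287
β₂ = m₄/m₂² = 1287.25694 / 639.22287 ≈ 2.0138

2.0138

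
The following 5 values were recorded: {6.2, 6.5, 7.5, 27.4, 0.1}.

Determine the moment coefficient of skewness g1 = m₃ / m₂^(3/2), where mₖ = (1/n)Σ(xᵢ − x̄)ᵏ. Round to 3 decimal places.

1.188

x̄ = (6.2 + 6.5 + 7.5 + 27.4 + 0.1) / 5 = 9.5400
deviations (xᵢ − x̄): -3.3400, -3.0400, -2.0400, 17.8600, -9.4400
Σ(xᵢ − x̄)² = 432.6520 ⇒ m₂ = 432.6520/5 = 86.53040
Σ(xᵢ − x̄)³ = 4781.8994 ⇒ m₃ = 4781.8994/5 = 956.37989
m₂^(3/2) = 86.53040^(1.5) = 804.92065
g1 = m₃ / m₂^(3/2) = 956.37989 / 804.92065 ≈ 1.188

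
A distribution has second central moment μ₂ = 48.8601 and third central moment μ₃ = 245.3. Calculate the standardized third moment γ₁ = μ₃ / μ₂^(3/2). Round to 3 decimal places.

σ = √μ₂ = √48.8601 = 6.99000
σ³ = μ₂^(3/2) = 341.53210
γ₁ = μ₃/σ³ = 245.3 / 341.53210 ≈ 0.718

0.718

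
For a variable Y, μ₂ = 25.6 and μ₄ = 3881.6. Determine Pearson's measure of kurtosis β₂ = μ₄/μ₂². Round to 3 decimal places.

5.923

μ₂² = 25.6² = 655.36000
μ₄/μ₂² = 3881.6 / 655.36000 = 5.92285
β₂ ≈ 5.923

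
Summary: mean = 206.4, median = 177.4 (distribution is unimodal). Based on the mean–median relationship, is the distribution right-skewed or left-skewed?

mean − median = 206.4 − 177.4 = 29.0
mean > median ⇒ the longer tail is on the right ⇒ right-skewed (positively skewed).

right-skewed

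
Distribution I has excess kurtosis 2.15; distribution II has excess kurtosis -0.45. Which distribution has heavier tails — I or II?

Higher excess kurtosis ⇒ heavier tails relative to the normal distribution.
2.15 vs -0.45: the larger is 2.15, so I has heavier tails. (I is leptokurtic — heavier-than-normal tails; the other is platykurtic.)

I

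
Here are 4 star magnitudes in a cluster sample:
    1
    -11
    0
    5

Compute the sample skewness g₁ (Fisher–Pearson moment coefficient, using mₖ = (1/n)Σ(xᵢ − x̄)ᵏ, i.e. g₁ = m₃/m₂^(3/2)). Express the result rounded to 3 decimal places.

-0.802

x̄ = (1 - 11 + 0 + 5) / 4 = -1.2500
deviations (xᵢ − x̄): 2.2500, -9.7500, 1.2500, 6.2500
Σ(xᵢ − x̄)² = 140.7500 ⇒ m₂ = 140.7500/4 = 35.18750
Σ(xᵢ − x̄)³ = -669.3750 ⇒ m₃ = -669.3750/4 = -167.34375
m₂^(3/2) = 35.18750^(1.5) = 208.72892
g₁ = m₃ / m₂^(3/2) = -167.34375 / 208.72892 ≈ -0.802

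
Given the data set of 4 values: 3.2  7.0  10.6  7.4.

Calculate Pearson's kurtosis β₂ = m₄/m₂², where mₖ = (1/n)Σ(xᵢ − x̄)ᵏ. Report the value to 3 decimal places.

x̄ = 7.0500
Σ(xᵢ − x̄)² = 27.5500 ⇒ m₂ = 6.88750
Σ(xᵢ − x̄)⁴ = 378.5445 ⇒ m₄ = 94.63613
m₂² = 47.43766
β₂ = m₄/m₂² = 94.63613 / 47.43766 ≈ 1.995

1.995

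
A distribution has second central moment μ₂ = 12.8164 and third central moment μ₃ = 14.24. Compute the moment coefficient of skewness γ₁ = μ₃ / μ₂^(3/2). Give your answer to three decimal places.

0.310

σ = √μ₂ = √12.8164 = 3.58000
σ³ = μ₂^(3/2) = 45.88271
γ₁ = μ₃/σ³ = 14.24 / 45.88271 ≈ 0.310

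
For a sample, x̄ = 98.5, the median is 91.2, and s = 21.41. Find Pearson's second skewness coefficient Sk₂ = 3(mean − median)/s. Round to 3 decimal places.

Sk₂ = 3(98.5 − 91.2) / 21.41 = 3 × 7.3000 / 21.41
    = 21.9000 / 21.41 ≈ 1.023

1.023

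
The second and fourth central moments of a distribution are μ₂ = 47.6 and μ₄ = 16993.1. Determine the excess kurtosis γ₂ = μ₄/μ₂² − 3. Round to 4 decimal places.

4.5000

μ₂² = 47.6² = 2265.76000
μ₄/μ₂² = 16993.1 / 2265.76000 = 7.49996
γ₂ = 7.49996 − 3 ≈ 4.5000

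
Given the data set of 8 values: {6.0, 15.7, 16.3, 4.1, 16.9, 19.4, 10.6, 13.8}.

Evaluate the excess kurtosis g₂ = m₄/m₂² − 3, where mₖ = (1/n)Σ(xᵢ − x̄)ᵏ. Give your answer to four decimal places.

-1.0899

x̄ = 12.8500
Σ(xᵢ − x̄)² = 208.7800 ⇒ m₂ = 26.09750
Σ(xᵢ − x̄)⁴ = 10407.2918 ⇒ m₄ = 1300.91148
m₂² = 681.07951
g₂ = m₄/m₂² − 3 = 1.91007 − 3 ≈ -1.0899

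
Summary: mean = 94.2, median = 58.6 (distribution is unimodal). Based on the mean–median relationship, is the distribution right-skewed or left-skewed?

right-skewed

mean − median = 94.2 − 58.6 = 35.6
mean > median ⇒ the longer tail is on the right ⇒ right-skewed (positively skewed).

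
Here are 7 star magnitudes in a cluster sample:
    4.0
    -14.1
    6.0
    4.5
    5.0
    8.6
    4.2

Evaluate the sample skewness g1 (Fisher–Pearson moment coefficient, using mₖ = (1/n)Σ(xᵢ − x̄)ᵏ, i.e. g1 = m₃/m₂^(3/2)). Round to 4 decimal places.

-1.8434

x̄ = (4.0 - 14.1 + 6.0 + 4.5 + 5.0 + 8.6 + 4.2) / 7 = 2.6000
deviations (xᵢ − x̄): 1.4000, -16.7000, 3.4000, 1.9000, 2.4000, 6.0000, 1.6000
Σ(xᵢ − x̄)² = 340.3400 ⇒ m₂ = 340.3400/7 = 48.62000
Σ(xᵢ − x̄)³ = -4374.6360 ⇒ m₃ = -4374.6360/7 = -624.94800
m₂^(3/2) = 48.62000^(1.5) = 339.01775
g1 = m₃ / m₂^(3/2) = -624.94800 / 339.01775 ≈ -1.8434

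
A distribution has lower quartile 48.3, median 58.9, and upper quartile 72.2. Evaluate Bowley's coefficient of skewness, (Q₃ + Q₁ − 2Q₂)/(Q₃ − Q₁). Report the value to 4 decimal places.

0.1130

numerator: Q₃ + Q₁ − 2Q₂ = 72.2 + 48.3 − 2×58.9 = 2.7000
denominator: Q₃ − Q₁ = 72.2 − 48.3 = 23.9000
Bowley skewness = 2.7000 / 23.9000 ≈ 0.1130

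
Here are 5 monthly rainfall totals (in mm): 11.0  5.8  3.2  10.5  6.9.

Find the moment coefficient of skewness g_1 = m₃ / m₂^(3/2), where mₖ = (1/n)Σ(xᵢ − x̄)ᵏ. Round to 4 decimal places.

x̄ = (11.0 + 5.8 + 3.2 + 10.5 + 6.9) / 5 = 7.4800
deviations (xᵢ − x̄): 3.5200, -1.6800, -4.2800, 3.0200, -0.5800
Σ(xᵢ − x̄)² = 42.9880 ⇒ m₂ = 42.9880/5 = 8.59760
Σ(xᵢ − x̄)³ = -12.1817 ⇒ m₃ = -12.1817/5 = -2.43634
m₂^(3/2) = 8.59760^(1.5) = 25.20959
g_1 = m₃ / m₂^(3/2) = -2.43634 / 25.20959 ≈ -0.0966

-0.0966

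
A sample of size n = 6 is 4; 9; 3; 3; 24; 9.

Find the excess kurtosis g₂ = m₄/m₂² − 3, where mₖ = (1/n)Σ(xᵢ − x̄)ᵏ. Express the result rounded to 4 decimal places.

x̄ = 8.6667
Σ(xᵢ − x̄)² = 321.3333 ⇒ m₂ = 53.55556
Σ(xᵢ − x̄)⁴ = 57813.7778 ⇒ m₄ = 9635.62963
m₂² = 2868.19753
g₂ = m₄/m₂² − 3 = 3.35947 − 3 ≈ 0.3595

0.3595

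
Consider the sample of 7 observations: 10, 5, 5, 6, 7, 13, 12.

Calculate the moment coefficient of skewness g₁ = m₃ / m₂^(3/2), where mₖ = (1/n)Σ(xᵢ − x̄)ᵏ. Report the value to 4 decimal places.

x̄ = (10 + 5 + 5 + 6 + 7 + 13 + 12) / 7 = 8.2857
deviations (xᵢ − x̄): 1.7143, -3.2857, -3.2857, -2.2857, -1.2857, 4.7143, 3.7143
Σ(xᵢ − x̄)² = 67.4286 ⇒ m₂ = 67.4286/7 = 9.63265
Σ(xᵢ − x̄)³ = 76.0408 ⇒ m₃ = 76.0408/7 = 10.86297
m₂^(3/2) = 9.63265^(1.5) = 29.89640
g₁ = m₃ / m₂^(3/2) = 10.86297 / 29.89640 ≈ 0.3634

0.3634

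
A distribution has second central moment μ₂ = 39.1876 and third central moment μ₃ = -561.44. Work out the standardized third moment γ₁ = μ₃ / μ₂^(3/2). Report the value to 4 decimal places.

-2.2887

σ = √μ₂ = √39.1876 = 6.26000
σ³ = μ₂^(3/2) = 245.31438
γ₁ = μ₃/σ³ = -561.44 / 245.31438 ≈ -2.2887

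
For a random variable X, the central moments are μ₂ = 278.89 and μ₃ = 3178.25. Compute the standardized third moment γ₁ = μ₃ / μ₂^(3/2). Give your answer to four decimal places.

σ = √μ₂ = √278.89 = 16.70000
σ³ = μ₂^(3/2) = 4657.46300
γ₁ = μ₃/σ³ = 3178.25 / 4657.46300 ≈ 0.6824

0.6824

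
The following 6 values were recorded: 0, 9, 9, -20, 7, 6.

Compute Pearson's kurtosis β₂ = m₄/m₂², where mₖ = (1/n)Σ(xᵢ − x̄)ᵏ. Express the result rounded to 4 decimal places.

3.5662

x̄ = 1.8333
Σ(xᵢ − x̄)² = 626.8333 ⇒ m₂ = 104.47222
Σ(xᵢ − x̄)⁴ = 233538.8194 ⇒ m₄ = 38923.13657
m₂² = 10914.44522
β₂ = m₄/m₂² = 38923.13657 / 10914.44522 ≈ 3.5662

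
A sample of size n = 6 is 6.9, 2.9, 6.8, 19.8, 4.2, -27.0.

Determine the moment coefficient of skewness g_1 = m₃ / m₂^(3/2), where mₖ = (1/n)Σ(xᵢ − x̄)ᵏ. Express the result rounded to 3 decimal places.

-1.133

x̄ = (6.9 + 2.9 + 6.8 + 19.8 + 4.2 - 27.0) / 6 = 2.2667
deviations (xᵢ − x̄): 4.6333, 0.6333, 4.5333, 17.5333, 1.9333, -29.2667
Σ(xᵢ − x̄)² = 1210.1133 ⇒ m₂ = 1210.1133/6 = 201.68556
Σ(xᵢ − x̄)³ = -19477.8344 ⇒ m₃ = -19477.8344/6 = -3246.30574
m₂^(3/2) = 201.68556^(1.5) = 2864.25839
g_1 = m₃ / m₂^(3/2) = -3246.30574 / 2864.25839 ≈ -1.133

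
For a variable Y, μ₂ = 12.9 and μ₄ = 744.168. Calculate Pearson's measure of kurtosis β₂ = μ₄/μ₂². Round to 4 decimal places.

μ₂² = 12.9² = 166.41000
μ₄/μ₂² = 744.168 / 166.41000 = 4.47189
β₂ ≈ 4.4719

4.4719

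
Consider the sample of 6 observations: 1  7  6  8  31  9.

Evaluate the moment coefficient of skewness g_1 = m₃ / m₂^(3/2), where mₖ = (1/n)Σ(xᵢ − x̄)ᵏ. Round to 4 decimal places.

x̄ = (1 + 7 + 6 + 8 + 31 + 9) / 6 = 10.3333
deviations (xᵢ − x̄): -9.3333, -3.3333, -4.3333, -2.3333, 20.6667, -1.3333
Σ(xᵢ − x̄)² = 551.3333 ⇒ m₂ = 551.3333/6 = 91.88889
Σ(xᵢ − x̄)³ = 7880.4444 ⇒ m₃ = 7880.4444/6 = 1313.40741
m₂^(3/2) = 91.88889^(1.5) = 880.83487
g_1 = m₃ / m₂^(3/2) = 1313.40741 / 880.83487 ≈ 1.4911

1.4911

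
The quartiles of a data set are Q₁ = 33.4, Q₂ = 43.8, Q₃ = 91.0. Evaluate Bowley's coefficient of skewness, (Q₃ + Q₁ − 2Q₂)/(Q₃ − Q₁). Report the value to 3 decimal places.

numerator: Q₃ + Q₁ − 2Q₂ = 91.0 + 33.4 − 2×43.8 = 36.8000
denominator: Q₃ − Q₁ = 91.0 − 33.4 = 57.6000
Bowley skewness = 36.8000 / 57.6000 ≈ 0.639

0.639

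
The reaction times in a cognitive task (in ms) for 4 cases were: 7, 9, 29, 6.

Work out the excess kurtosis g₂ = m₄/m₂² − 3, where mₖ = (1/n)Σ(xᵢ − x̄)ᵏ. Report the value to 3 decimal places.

x̄ = 12.7500
Σ(xᵢ − x̄)² = 356.7500 ⇒ m₂ = 89.18750
Σ(xᵢ − x̄)⁴ = 73095.8281 ⇒ m₄ = 18273.95703
m₂² = 7954.41016
g₂ = m₄/m₂² − 3 = 2.29734 − 3 ≈ -0.703

-0.703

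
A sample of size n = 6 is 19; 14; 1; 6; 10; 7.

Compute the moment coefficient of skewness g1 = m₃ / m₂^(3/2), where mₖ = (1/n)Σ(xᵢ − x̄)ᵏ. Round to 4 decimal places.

x̄ = (19 + 14 + 1 + 6 + 10 + 7) / 6 = 9.5000
deviations (xᵢ − x̄): 9.5000, 4.5000, -8.5000, -3.5000, 0.5000, -2.5000
Σ(xᵢ − x̄)² = 201.5000 ⇒ m₂ = 201.5000/6 = 33.58333
Σ(xᵢ − x̄)³ = 276.0000 ⇒ m₃ = 276.0000/6 = 46.00000
m₂^(3/2) = 33.58333^(1.5) = 194.61921
g1 = m₃ / m₂^(3/2) = 46.00000 / 194.61921 ≈ 0.2364

0.2364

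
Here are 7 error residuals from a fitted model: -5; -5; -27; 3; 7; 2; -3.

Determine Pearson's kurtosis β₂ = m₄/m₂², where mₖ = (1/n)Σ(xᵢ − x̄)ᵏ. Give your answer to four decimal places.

x̄ = -4.0000
Σ(xᵢ − x̄)² = 738.0000 ⇒ m₂ = 105.42857
Σ(xᵢ − x̄)⁴ = 298182.0000 ⇒ m₄ = 42597.42857
m₂² = 11115.18367
β₂ = m₄/m₂² = 42597.42857 / 11115.18367 ≈ 3.8324

3.8324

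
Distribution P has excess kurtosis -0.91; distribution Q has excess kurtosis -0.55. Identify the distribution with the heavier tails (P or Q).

Q

Higher excess kurtosis ⇒ heavier tails relative to the normal distribution.
-0.91 vs -0.55: the larger is -0.55, so Q has heavier tails.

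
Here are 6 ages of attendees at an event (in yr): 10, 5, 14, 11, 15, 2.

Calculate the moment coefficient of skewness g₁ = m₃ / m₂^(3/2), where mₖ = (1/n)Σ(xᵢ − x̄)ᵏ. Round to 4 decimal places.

x̄ = (10 + 5 + 14 + 11 + 15 + 2) / 6 = 9.5000
deviations (xᵢ − x̄): 0.5000, -4.5000, 4.5000, 1.5000, 5.5000, -7.5000
Σ(xᵢ − x̄)² = 129.5000 ⇒ m₂ = 129.5000/6 = 21.58333
Σ(xᵢ − x̄)³ = -252.0000 ⇒ m₃ = -252.0000/6 = -42.00000
m₂^(3/2) = 21.58333^(1.5) = 100.27156
g₁ = m₃ / m₂^(3/2) = -42.00000 / 100.27156 ≈ -0.4189

-0.4189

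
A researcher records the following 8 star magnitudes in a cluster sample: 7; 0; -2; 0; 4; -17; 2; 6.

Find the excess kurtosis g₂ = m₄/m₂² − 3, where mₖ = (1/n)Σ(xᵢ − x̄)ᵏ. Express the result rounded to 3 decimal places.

1.419

x̄ = 0.0000
Σ(xᵢ − x̄)² = 398.0000 ⇒ m₂ = 49.75000
Σ(xᵢ − x̄)⁴ = 87506.0000 ⇒ m₄ = 10938.25000
m₂² = 2475.06250
g₂ = m₄/m₂² − 3 = 4.41938 − 3 ≈ 1.419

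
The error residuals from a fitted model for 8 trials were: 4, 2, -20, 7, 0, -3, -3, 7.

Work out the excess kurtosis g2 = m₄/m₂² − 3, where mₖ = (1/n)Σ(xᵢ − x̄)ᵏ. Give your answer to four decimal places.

x̄ = -0.7500
Σ(xᵢ − x̄)² = 531.5000 ⇒ m₂ = 66.43750
Σ(xᵢ − x̄)⁴ = 145149.4063 ⇒ m₄ = 18143.67578
m₂² = 4413.94141
g2 = m₄/m₂² − 3 = 4.11054 − 3 ≈ 1.1105

1.1105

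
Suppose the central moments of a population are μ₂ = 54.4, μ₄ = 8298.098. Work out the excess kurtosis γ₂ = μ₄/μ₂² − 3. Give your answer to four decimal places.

μ₂² = 54.4² = 2959.36000
μ₄/μ₂² = 8298.098 / 2959.36000 = 2.80402
γ₂ = 2.80402 − 3 ≈ -0.1960

-0.1960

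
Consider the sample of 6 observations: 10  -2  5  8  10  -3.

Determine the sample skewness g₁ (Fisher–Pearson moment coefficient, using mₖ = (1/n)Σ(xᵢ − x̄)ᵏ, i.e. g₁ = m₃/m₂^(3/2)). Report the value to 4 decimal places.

-0.4439

x̄ = (10 - 2 + 5 + 8 + 10 - 3) / 6 = 4.6667
deviations (xᵢ − x̄): 5.3333, -6.6667, 0.3333, 3.3333, 5.3333, -7.6667
Σ(xᵢ − x̄)² = 171.3333 ⇒ m₂ = 171.3333/6 = 28.55556
Σ(xᵢ − x̄)³ = -406.4444 ⇒ m₃ = -406.4444/6 = -67.74074
m₂^(3/2) = 28.55556^(1.5) = 152.59346
g₁ = m₃ / m₂^(3/2) = -67.74074 / 152.59346 ≈ -0.4439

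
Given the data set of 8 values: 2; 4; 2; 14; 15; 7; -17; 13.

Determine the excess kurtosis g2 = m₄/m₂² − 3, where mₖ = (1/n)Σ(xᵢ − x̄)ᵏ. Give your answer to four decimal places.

x̄ = 5.0000
Σ(xᵢ − x̄)² = 752.0000 ⇒ m₂ = 94.00000
Σ(xᵢ − x̄)⁴ = 255092.0000 ⇒ m₄ = 31886.50000
m₂² = 8836.00000
g2 = m₄/m₂² − 3 = 3.60870 − 3 ≈ 0.6087

0.6087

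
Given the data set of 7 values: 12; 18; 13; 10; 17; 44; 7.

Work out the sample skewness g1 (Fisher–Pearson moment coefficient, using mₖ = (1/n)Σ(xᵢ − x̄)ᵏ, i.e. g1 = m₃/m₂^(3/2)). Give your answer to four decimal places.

x̄ = (12 + 18 + 13 + 10 + 17 + 44 + 7) / 7 = 17.2857
deviations (xᵢ − x̄): -5.2857, 0.7143, -4.2857, -7.2857, -0.2857, 26.7143, -10.2857
Σ(xᵢ − x̄)² = 919.4286 ⇒ m₂ = 919.4286/7 = 131.34694
Σ(xᵢ − x̄)³ = 17363.7551 ⇒ m₃ = 17363.7551/7 = 2480.53644
m₂^(3/2) = 131.34694^(1.5) = 1505.32382
g1 = m₃ / m₂^(3/2) = 2480.53644 / 1505.32382 ≈ 1.6478

1.6478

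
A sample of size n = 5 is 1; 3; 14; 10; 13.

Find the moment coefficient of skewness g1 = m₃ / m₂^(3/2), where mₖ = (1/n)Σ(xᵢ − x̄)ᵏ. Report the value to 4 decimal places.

-0.2767

x̄ = (1 + 3 + 14 + 10 + 13) / 5 = 8.2000
deviations (xᵢ − x̄): -7.2000, -5.2000, 5.8000, 1.8000, 4.8000
Σ(xᵢ − x̄)² = 138.8000 ⇒ m₂ = 138.8000/5 = 27.76000
Σ(xᵢ − x̄)³ = -202.3200 ⇒ m₃ = -202.3200/5 = -40.46400
m₂^(3/2) = 27.76000^(1.5) = 146.26122
g1 = m₃ / m₂^(3/2) = -40.46400 / 146.26122 ≈ -0.2767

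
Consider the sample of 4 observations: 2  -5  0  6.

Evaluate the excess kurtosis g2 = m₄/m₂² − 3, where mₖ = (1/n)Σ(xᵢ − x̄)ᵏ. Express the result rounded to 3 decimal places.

-1.115

x̄ = 0.7500
Σ(xᵢ − x̄)² = 62.7500 ⇒ m₂ = 15.68750
Σ(xᵢ − x̄)⁴ = 1855.5781 ⇒ m₄ = 463.89453
m₂² = 246.09766
g2 = m₄/m₂² − 3 = 1.88500 − 3 ≈ -1.115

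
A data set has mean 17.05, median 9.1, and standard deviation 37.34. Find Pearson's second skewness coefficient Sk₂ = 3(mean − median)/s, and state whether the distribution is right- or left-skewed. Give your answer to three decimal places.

0.639, right-skewed

Sk₂ = 3(17.05 − 9.1) / 37.34 = 3 × 7.9500 / 37.34
    = 23.8500 / 37.34 ≈ 0.639
Sk₂ > 0 ⇒ mean > median ⇒ right-skewed (positive skew).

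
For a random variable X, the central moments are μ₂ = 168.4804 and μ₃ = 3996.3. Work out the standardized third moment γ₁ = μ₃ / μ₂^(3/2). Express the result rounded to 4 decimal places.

σ = √μ₂ = √168.4804 = 12.98000
σ³ = μ₂^(3/2) = 2186.87559
γ₁ = μ₃/σ³ = 3996.3 / 2186.87559 ≈ 1.8274

1.8274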